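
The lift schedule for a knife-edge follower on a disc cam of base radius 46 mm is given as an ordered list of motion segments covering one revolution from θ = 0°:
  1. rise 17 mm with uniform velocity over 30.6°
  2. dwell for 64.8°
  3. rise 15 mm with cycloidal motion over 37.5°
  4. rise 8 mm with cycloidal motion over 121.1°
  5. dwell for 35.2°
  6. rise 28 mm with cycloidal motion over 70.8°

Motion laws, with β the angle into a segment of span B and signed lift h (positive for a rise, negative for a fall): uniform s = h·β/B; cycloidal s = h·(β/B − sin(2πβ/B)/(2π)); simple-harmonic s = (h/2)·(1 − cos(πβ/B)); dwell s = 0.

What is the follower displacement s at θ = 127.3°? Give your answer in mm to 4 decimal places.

seg 1 [0°–30.6°] uniform, h=17: full span → s += 17 → s = 17.0000
seg 2 [30.6°–95.4°] dwell: s stays 17.0000
seg 3 [95.4°–132.9°] cycloidal, h=15: θ=127.3° here. β=31.9, B=37.5. 15·(0.8507 − sin(2π·0.8507)/(2π)) = 14.6855 → s = 31.6855

31.6855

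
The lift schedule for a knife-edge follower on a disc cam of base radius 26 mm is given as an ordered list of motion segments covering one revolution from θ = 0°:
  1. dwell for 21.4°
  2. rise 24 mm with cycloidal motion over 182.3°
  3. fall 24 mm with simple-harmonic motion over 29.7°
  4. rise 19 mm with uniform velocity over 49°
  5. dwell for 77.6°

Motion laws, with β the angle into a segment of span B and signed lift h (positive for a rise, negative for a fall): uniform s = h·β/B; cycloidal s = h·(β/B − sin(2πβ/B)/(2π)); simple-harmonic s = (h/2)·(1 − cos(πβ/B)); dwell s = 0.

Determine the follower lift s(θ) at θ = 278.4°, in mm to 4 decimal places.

seg 1 [0°–21.4°] dwell: s stays 0.0000
seg 2 [21.4°–203.7°] cycloidal, h=24: full span → s += 24 → s = 24.0000
seg 3 [203.7°–233.4°] simple-harmonic, h=-24: full span → s += -24 → s = 0.0000
seg 4 [233.4°–282.4°] uniform, h=19: θ=278.4° here. β=45, B=49. 19·45/49 = 17.4490 → s = 17.4490

17.4490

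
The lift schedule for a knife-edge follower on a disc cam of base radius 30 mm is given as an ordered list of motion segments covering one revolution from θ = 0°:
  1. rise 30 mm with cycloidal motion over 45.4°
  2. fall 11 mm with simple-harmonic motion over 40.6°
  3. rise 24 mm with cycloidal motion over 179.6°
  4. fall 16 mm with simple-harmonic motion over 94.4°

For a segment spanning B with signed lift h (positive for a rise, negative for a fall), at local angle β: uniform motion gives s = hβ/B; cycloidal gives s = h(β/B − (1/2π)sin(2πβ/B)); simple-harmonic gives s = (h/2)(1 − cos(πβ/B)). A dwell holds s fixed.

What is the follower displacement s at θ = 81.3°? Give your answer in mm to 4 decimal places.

seg 1 [0°–45.4°] cycloidal, h=30: full span → s += 30 → s = 30.0000
seg 2 [45.4°–86°] simple-harmonic, h=-11: θ=81.3° here. β=35.9, B=40.6. -11/2·(1 − cos(π·0.8842)) = -10.6403 → s = 19.3597

19.3597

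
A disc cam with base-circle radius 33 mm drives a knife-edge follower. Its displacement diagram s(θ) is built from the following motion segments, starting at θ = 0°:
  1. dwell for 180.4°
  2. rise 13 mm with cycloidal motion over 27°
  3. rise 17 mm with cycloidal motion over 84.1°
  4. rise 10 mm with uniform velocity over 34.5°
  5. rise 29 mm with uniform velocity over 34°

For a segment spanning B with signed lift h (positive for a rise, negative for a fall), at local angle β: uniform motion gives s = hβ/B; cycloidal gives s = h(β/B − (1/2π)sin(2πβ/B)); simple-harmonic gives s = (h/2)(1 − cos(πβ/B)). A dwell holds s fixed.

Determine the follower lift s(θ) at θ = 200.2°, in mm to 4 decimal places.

seg 1 [0°–180.4°] dwell: s stays 0.0000
seg 2 [180.4°–207.4°] cycloidal, h=13: θ=200.2° here. β=19.8, B=27. 13·(0.7333 − sin(2π·0.7333)/(2π)) = 11.5910 → s = 11.5910

11.5910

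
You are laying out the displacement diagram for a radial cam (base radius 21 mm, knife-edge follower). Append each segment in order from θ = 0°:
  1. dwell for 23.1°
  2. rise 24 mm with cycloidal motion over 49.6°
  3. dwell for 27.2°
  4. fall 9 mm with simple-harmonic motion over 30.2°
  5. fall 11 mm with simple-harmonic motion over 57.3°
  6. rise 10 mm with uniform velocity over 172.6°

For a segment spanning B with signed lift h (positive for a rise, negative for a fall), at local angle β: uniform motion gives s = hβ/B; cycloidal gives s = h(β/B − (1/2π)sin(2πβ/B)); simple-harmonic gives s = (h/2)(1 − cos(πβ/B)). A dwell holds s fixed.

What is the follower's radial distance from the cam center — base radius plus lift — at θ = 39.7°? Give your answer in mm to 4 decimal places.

seg 1 [0°–23.1°] dwell: s stays 0.0000
seg 2 [23.1°–72.7°] cycloidal, h=24: θ=39.7° here. β=16.6, B=49.6. 24·(0.3347 − sin(2π·0.3347)/(2π)) = 4.7405 → s = 4.7405
radial distance = base radius + s = 21 + 4.7405 = 25.7405

25.7405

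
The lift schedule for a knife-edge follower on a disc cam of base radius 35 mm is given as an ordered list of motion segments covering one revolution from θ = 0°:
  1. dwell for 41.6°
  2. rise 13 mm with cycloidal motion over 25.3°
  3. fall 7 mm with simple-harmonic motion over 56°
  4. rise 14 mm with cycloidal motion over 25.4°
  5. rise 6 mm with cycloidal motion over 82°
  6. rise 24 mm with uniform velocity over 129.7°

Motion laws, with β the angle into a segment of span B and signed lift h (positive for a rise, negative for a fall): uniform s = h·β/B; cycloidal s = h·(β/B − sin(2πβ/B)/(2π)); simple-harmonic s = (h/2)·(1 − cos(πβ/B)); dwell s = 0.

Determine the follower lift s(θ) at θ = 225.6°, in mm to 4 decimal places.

seg 1 [0°–41.6°] dwell: s stays 0.0000
seg 2 [41.6°–66.9°] cycloidal, h=13: full span → s += 13 → s = 13.0000
seg 3 [66.9°–122.9°] simple-harmonic, h=-7: full span → s += -7 → s = 6.0000
seg 4 [122.9°–148.3°] cycloidal, h=14: full span → s += 14 → s = 20.0000
seg 5 [148.3°–230.3°] cycloidal, h=6: θ=225.6° here. β=77.3, B=82. 6·(0.9427 − sin(2π·0.9427)/(2π)) = 5.9926 → s = 25.9926

25.9926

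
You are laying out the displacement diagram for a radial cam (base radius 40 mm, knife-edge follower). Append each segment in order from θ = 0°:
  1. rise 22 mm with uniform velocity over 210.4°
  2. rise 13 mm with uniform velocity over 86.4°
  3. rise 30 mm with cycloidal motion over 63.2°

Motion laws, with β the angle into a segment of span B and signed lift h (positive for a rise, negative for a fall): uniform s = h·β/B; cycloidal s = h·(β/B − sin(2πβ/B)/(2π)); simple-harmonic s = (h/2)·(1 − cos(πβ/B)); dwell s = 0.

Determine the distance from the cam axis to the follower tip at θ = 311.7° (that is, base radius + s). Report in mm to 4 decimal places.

seg 1 [0°–210.4°] uniform, h=22: full span → s += 22 → s = 22.0000
seg 2 [210.4°–296.8°] uniform, h=13: full span → s += 13 → s = 35.0000
seg 3 [296.8°–360°] cycloidal, h=30: θ=311.7° here. β=14.9, B=63.2. 30·(0.2358 − sin(2π·0.2358)/(2π)) = 2.3172 → s = 37.3172
radial distance = base radius + s = 40 + 37.3172 = 77.3172

77.3172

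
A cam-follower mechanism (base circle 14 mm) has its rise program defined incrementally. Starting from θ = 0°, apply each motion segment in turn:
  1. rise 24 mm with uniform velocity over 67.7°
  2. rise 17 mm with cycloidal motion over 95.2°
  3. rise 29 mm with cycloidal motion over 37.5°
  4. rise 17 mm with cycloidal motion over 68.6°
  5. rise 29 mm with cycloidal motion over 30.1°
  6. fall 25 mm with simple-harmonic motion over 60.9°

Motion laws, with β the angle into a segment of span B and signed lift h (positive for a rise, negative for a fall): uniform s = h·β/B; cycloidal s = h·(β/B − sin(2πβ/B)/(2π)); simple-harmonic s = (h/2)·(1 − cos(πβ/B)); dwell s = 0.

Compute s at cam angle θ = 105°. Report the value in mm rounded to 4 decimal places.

seg 1 [0°–67.7°] uniform, h=24: full span → s += 24 → s = 24.0000
seg 2 [67.7°–162.9°] cycloidal, h=17: θ=105° here. β=37.3, B=95.2. 17·(0.3918 − sin(2π·0.3918)/(2π)) = 4.9599 → s = 28.9599

28.9599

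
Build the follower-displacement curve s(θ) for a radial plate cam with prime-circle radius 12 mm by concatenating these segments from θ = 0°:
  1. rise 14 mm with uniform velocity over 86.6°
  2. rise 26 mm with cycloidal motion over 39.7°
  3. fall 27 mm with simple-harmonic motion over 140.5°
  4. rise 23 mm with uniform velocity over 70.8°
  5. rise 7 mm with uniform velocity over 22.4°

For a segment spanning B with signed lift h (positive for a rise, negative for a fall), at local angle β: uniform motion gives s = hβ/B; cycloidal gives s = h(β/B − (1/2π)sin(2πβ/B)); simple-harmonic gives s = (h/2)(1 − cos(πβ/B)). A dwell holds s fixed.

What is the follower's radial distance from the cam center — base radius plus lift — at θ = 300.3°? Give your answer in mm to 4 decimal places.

seg 1 [0°–86.6°] uniform, h=14: full span → s += 14 → s = 14.0000
seg 2 [86.6°–126.3°] cycloidal, h=26: full span → s += 26 → s = 40.0000
seg 3 [126.3°–266.8°] simple-harmonic, h=-27: full span → s += -27 → s = 13.0000
seg 4 [266.8°–337.6°] uniform, h=23: θ=300.3° here. β=33.5, B=70.8. 23·33.5/70.8 = 10.8828 → s = 23.8828
radial distance = base radius + s = 12 + 23.8828 = 35.8828

35.8828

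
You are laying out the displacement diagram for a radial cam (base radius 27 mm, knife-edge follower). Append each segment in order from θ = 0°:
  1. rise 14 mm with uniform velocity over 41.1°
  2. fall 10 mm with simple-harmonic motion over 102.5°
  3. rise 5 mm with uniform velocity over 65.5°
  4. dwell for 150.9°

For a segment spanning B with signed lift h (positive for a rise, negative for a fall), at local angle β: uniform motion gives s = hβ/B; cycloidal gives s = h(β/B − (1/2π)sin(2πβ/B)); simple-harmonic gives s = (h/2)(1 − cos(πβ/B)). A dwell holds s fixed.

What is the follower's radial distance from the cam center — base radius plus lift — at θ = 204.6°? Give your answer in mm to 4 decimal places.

seg 1 [0°–41.1°] uniform, h=14: full span → s += 14 → s = 14.0000
seg 2 [41.1°–143.6°] simple-harmonic, h=-10: full span → s += -10 → s = 4.0000
seg 3 [143.6°–209.1°] uniform, h=5: θ=204.6° here. β=61, B=65.5. 5·61/65.5 = 4.6565 → s = 8.6565
radial distance = base radius + s = 27 + 8.6565 = 35.6565

35.6565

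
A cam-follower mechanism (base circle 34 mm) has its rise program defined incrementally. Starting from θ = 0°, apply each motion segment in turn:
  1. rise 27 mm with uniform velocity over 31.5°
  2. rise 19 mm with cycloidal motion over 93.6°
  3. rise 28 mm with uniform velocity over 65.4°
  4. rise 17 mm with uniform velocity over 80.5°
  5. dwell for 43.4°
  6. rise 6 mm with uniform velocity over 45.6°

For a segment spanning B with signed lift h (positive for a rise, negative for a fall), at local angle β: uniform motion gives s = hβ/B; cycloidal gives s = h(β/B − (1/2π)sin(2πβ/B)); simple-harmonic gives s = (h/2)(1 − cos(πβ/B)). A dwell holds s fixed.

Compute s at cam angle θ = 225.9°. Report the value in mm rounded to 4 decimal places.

seg 1 [0°–31.5°] uniform, h=27: full span → s += 27 → s = 27.0000
seg 2 [31.5°–125.1°] cycloidal, h=19: full span → s += 19 → s = 46.0000
seg 3 [125.1°–190.5°] uniform, h=28: full span → s += 28 → s = 74.0000
seg 4 [190.5°–271°] uniform, h=17: θ=225.9° here. β=35.4, B=80.5. 17·35.4/80.5 = 7.4758 → s = 81.4758

81.4758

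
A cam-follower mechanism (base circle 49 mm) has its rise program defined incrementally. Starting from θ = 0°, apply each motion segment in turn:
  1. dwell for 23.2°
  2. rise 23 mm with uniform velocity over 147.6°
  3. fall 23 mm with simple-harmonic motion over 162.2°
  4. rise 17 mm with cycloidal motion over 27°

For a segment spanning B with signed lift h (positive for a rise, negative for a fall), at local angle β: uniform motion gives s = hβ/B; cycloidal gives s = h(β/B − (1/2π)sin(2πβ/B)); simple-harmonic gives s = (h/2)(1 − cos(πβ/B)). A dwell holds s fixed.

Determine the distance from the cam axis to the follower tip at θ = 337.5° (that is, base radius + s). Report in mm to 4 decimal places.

seg 1 [0°–23.2°] dwell: s stays 0.0000
seg 2 [23.2°–170.8°] uniform, h=23: full span → s += 23 → s = 23.0000
seg 3 [170.8°–333°] simple-harmonic, h=-23: full span → s += -23 → s = 0.0000
seg 4 [333°–360°] cycloidal, h=17: θ=337.5° here. β=4.5, B=27. 17·(0.1667 − sin(2π·0.1667)/(2π)) = 0.4902 → s = 0.4902
radial distance = base radius + s = 49 + 0.4902 = 49.4902

49.4902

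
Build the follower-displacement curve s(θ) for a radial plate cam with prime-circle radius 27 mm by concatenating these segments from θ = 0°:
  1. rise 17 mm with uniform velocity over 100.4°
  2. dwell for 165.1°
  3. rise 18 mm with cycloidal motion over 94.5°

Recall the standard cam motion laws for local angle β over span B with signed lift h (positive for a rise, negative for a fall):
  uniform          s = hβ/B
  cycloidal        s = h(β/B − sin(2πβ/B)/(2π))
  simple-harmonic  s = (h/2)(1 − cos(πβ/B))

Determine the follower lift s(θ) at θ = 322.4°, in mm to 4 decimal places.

seg 1 [0°–100.4°] uniform, h=17: full span → s += 17 → s = 17.0000
seg 2 [100.4°–265.5°] dwell: s stays 17.0000
seg 3 [265.5°–360°] cycloidal, h=18: θ=322.4° here. β=56.9, B=94.5. 18·(0.6021 − sin(2π·0.6021)/(2π)) = 12.5526 → s = 29.5526

29.5526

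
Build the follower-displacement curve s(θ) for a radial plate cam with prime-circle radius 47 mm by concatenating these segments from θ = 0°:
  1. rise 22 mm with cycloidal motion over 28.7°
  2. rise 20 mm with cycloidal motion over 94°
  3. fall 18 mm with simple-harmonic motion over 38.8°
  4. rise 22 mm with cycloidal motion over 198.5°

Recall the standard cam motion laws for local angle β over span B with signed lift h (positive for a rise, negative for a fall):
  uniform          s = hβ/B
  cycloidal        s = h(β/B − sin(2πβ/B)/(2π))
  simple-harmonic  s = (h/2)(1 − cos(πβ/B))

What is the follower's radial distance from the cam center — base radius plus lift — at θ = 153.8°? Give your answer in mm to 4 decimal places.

seg 1 [0°–28.7°] cycloidal, h=22: full span → s += 22 → s = 22.0000
seg 2 [28.7°–122.7°] cycloidal, h=20: full span → s += 20 → s = 42.0000
seg 3 [122.7°–161.5°] simple-harmonic, h=-18: θ=153.8° here. β=31.1, B=38.8. -18/2·(1 − cos(π·0.8015)) = -16.3068 → s = 25.6932
radial distance = base radius + s = 47 + 25.6932 = 72.6932

72.6932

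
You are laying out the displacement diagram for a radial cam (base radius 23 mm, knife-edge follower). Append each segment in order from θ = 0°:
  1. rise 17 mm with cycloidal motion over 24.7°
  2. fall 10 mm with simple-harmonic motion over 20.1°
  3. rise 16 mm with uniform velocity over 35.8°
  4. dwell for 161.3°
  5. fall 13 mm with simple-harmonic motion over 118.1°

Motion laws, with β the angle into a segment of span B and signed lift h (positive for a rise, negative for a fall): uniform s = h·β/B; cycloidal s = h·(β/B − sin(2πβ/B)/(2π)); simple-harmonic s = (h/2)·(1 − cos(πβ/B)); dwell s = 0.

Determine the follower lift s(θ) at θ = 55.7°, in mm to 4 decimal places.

seg 1 [0°–24.7°] cycloidal, h=17: full span → s += 17 → s = 17.0000
seg 2 [24.7°–44.8°] simple-harmonic, h=-10: full span → s += -10 → s = 7.0000
seg 3 [44.8°–80.6°] uniform, h=16: θ=55.7° here. β=10.9, B=35.8. 16·10.9/35.8 = 4.8715 → s = 11.8715

11.8715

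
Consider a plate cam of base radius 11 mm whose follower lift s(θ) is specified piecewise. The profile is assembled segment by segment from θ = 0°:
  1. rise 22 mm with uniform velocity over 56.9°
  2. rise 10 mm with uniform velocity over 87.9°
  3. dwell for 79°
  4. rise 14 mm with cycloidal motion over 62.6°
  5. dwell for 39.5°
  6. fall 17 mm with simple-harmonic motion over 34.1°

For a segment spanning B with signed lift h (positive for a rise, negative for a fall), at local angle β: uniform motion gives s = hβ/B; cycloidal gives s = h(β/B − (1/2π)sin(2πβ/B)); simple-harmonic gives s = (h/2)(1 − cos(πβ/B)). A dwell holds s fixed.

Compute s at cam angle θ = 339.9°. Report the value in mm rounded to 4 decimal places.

seg 1 [0°–56.9°] uniform, h=22: full span → s += 22 → s = 22.0000
seg 2 [56.9°–144.8°] uniform, h=10: full span → s += 10 → s = 32.0000
seg 3 [144.8°–223.8°] dwell: s stays 32.0000
seg 4 [223.8°–286.4°] cycloidal, h=14: full span → s += 14 → s = 46.0000
seg 5 [286.4°–325.9°] dwell: s stays 46.0000
seg 6 [325.9°–360°] simple-harmonic, h=-17: θ=339.9° here. β=14, B=34.1. -17/2·(1 − cos(π·0.4106)) = -6.1429 → s = 39.8571

39.8571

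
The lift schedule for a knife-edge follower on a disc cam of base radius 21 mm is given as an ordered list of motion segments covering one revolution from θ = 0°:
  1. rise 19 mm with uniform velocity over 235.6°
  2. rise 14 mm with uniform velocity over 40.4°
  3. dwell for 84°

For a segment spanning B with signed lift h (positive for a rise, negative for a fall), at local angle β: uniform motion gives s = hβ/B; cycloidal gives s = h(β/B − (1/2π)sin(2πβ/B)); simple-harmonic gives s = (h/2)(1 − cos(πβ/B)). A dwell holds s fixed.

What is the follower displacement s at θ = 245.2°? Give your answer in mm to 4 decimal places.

seg 1 [0°–235.6°] uniform, h=19: full span → s += 19 → s = 19.0000
seg 2 [235.6°–276°] uniform, h=14: θ=245.2° here. β=9.6, B=40.4. 14·9.6/40.4 = 3.3267 → s = 22.3267

22.3267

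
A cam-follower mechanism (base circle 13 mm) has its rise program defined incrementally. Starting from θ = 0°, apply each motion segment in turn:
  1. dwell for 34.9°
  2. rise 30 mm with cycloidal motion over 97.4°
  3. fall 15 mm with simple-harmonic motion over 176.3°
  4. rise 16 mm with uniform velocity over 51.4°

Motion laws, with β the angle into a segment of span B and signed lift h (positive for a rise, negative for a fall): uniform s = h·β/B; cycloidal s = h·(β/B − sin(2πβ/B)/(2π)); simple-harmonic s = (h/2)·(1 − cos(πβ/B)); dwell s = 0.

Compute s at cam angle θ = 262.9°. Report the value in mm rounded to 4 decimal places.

seg 1 [0°–34.9°] dwell: s stays 0.0000
seg 2 [34.9°–132.3°] cycloidal, h=30: full span → s += 30 → s = 30.0000
seg 3 [132.3°–308.6°] simple-harmonic, h=-15: θ=262.9° here. β=130.6, B=176.3. -15/2·(1 − cos(π·0.7408)) = -12.6475 → s = 17.3525

17.3525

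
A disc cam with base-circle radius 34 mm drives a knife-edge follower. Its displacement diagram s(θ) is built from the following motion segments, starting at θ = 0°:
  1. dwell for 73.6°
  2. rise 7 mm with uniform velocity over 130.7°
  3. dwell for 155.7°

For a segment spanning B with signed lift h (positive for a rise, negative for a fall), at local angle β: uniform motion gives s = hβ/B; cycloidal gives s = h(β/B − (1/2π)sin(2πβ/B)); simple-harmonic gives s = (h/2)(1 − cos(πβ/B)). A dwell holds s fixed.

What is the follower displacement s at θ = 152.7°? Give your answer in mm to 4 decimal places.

seg 1 [0°–73.6°] dwell: s stays 0.0000
seg 2 [73.6°–204.3°] uniform, h=7: θ=152.7° here. β=79.1, B=130.7. 7·79.1/130.7 = 4.2364 → s = 4.2364

4.2364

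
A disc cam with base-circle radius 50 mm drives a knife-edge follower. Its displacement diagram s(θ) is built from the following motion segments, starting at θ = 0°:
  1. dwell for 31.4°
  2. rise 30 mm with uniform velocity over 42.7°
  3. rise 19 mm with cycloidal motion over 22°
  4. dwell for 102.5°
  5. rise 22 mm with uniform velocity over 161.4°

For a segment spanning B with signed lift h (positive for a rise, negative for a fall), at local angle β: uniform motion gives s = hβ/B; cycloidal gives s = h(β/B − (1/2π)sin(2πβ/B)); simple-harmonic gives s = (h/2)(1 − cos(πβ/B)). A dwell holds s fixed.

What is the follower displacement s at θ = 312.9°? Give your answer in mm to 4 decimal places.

seg 1 [0°–31.4°] dwell: s stays 0.0000
seg 2 [31.4°–74.1°] uniform, h=30: full span → s += 30 → s = 30.0000
seg 3 [74.1°–96.1°] cycloidal, h=19: full span → s += 19 → s = 49.0000
seg 4 [96.1°–198.6°] dwell: s stays 49.0000
seg 5 [198.6°–360°] uniform, h=22: θ=312.9° here. β=114.3, B=161.4. 22·114.3/161.4 = 15.5799 → s = 64.5799

64.5799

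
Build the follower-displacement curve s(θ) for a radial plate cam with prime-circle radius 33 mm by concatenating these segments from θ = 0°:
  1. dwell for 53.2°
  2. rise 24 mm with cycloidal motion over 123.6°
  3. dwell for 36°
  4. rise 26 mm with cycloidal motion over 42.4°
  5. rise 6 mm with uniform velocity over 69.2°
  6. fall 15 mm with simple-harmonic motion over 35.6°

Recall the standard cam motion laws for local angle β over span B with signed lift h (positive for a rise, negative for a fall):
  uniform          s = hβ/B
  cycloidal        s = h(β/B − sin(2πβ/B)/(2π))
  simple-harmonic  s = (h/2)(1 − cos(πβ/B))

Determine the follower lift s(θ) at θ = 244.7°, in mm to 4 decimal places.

seg 1 [0°–53.2°] dwell: s stays 0.0000
seg 2 [53.2°–176.8°] cycloidal, h=24: full span → s += 24 → s = 24.0000
seg 3 [176.8°–212.8°] dwell: s stays 24.0000
seg 4 [212.8°–255.2°] cycloidal, h=26: θ=244.7° here. β=31.9, B=42.4. 26·(0.7524 − sin(2π·0.7524)/(2π)) = 23.6989 → s = 47.6989

47.6989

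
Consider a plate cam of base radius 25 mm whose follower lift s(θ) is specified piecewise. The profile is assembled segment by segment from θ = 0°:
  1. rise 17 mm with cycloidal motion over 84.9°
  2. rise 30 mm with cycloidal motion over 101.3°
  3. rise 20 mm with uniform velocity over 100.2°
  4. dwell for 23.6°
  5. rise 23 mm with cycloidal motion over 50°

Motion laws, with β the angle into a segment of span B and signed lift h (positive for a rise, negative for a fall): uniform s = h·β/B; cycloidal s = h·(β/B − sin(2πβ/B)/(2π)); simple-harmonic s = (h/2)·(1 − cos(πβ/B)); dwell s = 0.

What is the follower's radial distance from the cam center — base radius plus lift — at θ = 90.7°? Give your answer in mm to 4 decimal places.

seg 1 [0°–84.9°] cycloidal, h=17: full span → s += 17 → s = 17.0000
seg 2 [84.9°–186.2°] cycloidal, h=30: θ=90.7° here. β=5.8, B=101.3. 30·(0.0573 − sin(2π·0.0573)/(2π)) = 0.0368 → s = 17.0368
radial distance = base radius + s = 25 + 17.0368 = 42.0368

42.0368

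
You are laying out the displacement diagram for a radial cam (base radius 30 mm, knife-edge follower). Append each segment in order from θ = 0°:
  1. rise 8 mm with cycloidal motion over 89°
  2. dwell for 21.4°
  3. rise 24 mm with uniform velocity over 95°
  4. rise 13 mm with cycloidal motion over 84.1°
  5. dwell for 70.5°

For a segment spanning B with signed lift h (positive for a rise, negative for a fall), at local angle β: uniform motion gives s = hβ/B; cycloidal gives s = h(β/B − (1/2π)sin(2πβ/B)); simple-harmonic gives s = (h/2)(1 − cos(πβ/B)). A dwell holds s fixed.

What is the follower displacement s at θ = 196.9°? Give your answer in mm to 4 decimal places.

seg 1 [0°–89°] cycloidal, h=8: full span → s += 8 → s = 8.0000
seg 2 [89°–110.4°] dwell: s stays 8.0000
seg 3 [110.4°–205.4°] uniform, h=24: θ=196.9° here. β=86.5, B=95. 24·86.5/95 = 21.8526 → s = 29.8526

29.8526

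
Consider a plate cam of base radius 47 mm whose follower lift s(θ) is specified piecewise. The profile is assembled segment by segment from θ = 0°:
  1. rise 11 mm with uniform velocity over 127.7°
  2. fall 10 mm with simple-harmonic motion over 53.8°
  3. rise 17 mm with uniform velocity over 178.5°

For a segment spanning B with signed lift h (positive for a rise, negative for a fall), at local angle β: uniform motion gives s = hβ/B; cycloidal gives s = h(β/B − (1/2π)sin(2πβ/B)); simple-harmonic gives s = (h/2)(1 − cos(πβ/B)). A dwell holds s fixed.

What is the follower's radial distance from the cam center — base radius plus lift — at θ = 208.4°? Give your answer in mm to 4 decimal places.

seg 1 [0°–127.7°] uniform, h=11: full span → s += 11 → s = 11.0000
seg 2 [127.7°–181.5°] simple-harmonic, h=-10: full span → s += -10 → s = 1.0000
seg 3 [181.5°–360°] uniform, h=17: θ=208.4° here. β=26.9, B=178.5. 17·26.9/178.5 = 2.5619 → s = 3.5619
radial distance = base radius + s = 47 + 3.5619 = 50.5619

50.5619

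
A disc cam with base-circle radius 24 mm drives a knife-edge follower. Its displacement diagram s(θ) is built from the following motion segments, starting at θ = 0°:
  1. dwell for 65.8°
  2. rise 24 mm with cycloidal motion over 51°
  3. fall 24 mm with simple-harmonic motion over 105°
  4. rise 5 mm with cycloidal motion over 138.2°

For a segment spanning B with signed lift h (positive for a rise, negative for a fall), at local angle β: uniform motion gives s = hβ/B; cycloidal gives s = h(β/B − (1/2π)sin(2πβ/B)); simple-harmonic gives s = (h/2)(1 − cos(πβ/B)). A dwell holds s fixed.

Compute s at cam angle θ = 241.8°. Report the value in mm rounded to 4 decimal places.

seg 1 [0°–65.8°] dwell: s stays 0.0000
seg 2 [65.8°–116.8°] cycloidal, h=24: full span → s += 24 → s = 24.0000
seg 3 [116.8°–221.8°] simple-harmonic, h=-24: full span → s += -24 → s = 0.0000
seg 4 [221.8°–360°] cycloidal, h=5: θ=241.8° here. β=20, B=138.2. 5·(0.1447 − sin(2π·0.1447)/(2π)) = 0.0957 → s = 0.0957

0.0957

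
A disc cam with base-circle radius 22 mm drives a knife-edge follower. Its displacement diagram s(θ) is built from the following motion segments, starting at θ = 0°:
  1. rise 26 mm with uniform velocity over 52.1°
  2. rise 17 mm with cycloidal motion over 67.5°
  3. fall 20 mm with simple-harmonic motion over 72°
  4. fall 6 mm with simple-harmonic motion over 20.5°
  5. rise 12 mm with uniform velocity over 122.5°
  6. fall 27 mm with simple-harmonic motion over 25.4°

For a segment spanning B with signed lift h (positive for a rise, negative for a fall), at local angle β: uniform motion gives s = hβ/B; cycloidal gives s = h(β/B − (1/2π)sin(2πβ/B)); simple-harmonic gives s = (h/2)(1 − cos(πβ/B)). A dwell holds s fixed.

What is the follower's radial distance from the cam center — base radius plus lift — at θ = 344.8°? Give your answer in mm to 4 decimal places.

seg 1 [0°–52.1°] uniform, h=26: full span → s += 26 → s = 26.0000
seg 2 [52.1°–119.6°] cycloidal, h=17: full span → s += 17 → s = 43.0000
seg 3 [119.6°–191.6°] simple-harmonic, h=-20: full span → s += -20 → s = 23.0000
seg 4 [191.6°–212.1°] simple-harmonic, h=-6: full span → s += -6 → s = 17.0000
seg 5 [212.1°–334.6°] uniform, h=12: full span → s += 12 → s = 29.0000
seg 6 [334.6°–360°] simple-harmonic, h=-27: θ=344.8° here. β=10.2, B=25.4. -27/2·(1 − cos(π·0.4016)) = -9.3918 → s = 19.6082
radial distance = base radius + s = 22 + 19.6082 = 41.6082

41.6082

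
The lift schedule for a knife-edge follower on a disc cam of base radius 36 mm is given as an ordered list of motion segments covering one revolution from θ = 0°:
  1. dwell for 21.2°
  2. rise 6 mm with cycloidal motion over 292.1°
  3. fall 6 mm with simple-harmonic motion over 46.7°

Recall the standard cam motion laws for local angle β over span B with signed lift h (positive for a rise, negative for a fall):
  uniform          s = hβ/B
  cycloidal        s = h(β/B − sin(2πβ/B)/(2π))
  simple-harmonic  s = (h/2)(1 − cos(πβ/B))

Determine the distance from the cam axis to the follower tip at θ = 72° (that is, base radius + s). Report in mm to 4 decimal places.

seg 1 [0°–21.2°] dwell: s stays 0.0000
seg 2 [21.2°–313.3°] cycloidal, h=6: θ=72° here. β=50.8, B=292.1. 6·(0.1739 − sin(2π·0.1739)/(2π)) = 0.1956 → s = 0.1956
radial distance = base radius + s = 36 + 0.1956 = 36.1956

36.1956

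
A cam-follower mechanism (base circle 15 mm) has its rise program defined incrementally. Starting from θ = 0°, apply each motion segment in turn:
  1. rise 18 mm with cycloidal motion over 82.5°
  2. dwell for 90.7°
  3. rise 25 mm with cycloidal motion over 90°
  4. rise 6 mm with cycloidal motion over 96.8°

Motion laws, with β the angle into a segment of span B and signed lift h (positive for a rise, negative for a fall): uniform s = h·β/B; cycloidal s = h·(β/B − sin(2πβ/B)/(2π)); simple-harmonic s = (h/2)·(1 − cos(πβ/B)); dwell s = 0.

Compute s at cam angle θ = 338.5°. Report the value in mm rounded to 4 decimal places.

seg 1 [0°–82.5°] cycloidal, h=18: full span → s += 18 → s = 18.0000
seg 2 [82.5°–173.2°] dwell: s stays 18.0000
seg 3 [173.2°–263.2°] cycloidal, h=25: full span → s += 25 → s = 43.0000
seg 4 [263.2°–360°] cycloidal, h=6: θ=338.5° here. β=75.3, B=96.8. 6·(0.7779 − sin(2π·0.7779)/(2π)) = 5.6077 → s = 48.6077

48.6077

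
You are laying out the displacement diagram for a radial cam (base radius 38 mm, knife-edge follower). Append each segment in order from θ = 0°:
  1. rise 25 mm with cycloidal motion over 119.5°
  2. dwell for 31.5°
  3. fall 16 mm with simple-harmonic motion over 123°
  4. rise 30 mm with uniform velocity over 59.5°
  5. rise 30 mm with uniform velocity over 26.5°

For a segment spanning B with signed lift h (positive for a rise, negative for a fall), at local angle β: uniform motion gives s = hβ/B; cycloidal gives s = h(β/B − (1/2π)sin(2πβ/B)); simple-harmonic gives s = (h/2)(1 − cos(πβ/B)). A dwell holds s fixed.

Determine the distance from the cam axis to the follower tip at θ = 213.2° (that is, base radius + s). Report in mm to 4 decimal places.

seg 1 [0°–119.5°] cycloidal, h=25: full span → s += 25 → s = 25.0000
seg 2 [119.5°–151°] dwell: s stays 25.0000
seg 3 [151°–274°] simple-harmonic, h=-16: θ=213.2° here. β=62.2, B=123. -16/2·(1 − cos(π·0.5057)) = -8.1430 → s = 16.8570
radial distance = base radius + s = 38 + 16.8570 = 54.8570

54.8570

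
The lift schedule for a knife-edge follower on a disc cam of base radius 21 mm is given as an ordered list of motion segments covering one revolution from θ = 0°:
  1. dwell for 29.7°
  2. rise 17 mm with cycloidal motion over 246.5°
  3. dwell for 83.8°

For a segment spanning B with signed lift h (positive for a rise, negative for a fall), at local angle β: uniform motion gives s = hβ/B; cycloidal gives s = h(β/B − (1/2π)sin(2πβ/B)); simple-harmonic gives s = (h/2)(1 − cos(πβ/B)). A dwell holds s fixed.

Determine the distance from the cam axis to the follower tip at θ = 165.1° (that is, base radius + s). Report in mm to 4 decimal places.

seg 1 [0°–29.7°] dwell: s stays 0.0000
seg 2 [29.7°–276.2°] cycloidal, h=17: θ=165.1° here. β=135.4, B=246.5. 17·(0.5493 − sin(2π·0.5493)/(2π)) = 10.1625 → s = 10.1625
radial distance = base radius + s = 21 + 10.1625 = 31.1625

31.1625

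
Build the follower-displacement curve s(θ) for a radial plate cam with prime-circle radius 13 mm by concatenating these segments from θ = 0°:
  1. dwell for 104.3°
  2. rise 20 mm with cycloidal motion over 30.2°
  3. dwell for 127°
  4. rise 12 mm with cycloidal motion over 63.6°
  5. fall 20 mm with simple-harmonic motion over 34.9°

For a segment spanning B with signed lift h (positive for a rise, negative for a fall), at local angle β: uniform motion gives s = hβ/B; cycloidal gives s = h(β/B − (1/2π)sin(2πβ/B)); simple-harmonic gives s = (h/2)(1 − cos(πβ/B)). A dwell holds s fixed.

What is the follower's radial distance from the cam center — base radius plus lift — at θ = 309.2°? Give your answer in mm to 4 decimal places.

seg 1 [0°–104.3°] dwell: s stays 0.0000
seg 2 [104.3°–134.5°] cycloidal, h=20: full span → s += 20 → s = 20.0000
seg 3 [134.5°–261.5°] dwell: s stays 20.0000
seg 4 [261.5°–325.1°] cycloidal, h=12: θ=309.2° here. β=47.7, B=63.6. 12·(0.7500 − sin(2π·0.7500)/(2π)) = 10.9099 → s = 30.9099
radial distance = base radius + s = 13 + 30.9099 = 43.9099

43.9099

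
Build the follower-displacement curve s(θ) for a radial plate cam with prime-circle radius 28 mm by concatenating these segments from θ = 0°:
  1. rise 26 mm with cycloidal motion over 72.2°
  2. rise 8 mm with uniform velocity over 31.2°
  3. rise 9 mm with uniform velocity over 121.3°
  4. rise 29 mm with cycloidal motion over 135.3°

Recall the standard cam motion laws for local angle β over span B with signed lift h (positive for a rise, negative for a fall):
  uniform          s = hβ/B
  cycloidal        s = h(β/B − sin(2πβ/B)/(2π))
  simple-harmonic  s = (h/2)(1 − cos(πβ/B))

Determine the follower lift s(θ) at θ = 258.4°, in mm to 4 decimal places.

seg 1 [0°–72.2°] cycloidal, h=26: full span → s += 26 → s = 26.0000
seg 2 [72.2°–103.4°] uniform, h=8: full span → s += 8 → s = 34.0000
seg 3 [103.4°–224.7°] uniform, h=9: full span → s += 9 → s = 43.0000
seg 4 [224.7°–360°] cycloidal, h=29: θ=258.4° here. β=33.7, B=135.3. 29·(0.2491 − sin(2π·0.2491)/(2π)) = 2.6078 → s = 45.6078

45.6078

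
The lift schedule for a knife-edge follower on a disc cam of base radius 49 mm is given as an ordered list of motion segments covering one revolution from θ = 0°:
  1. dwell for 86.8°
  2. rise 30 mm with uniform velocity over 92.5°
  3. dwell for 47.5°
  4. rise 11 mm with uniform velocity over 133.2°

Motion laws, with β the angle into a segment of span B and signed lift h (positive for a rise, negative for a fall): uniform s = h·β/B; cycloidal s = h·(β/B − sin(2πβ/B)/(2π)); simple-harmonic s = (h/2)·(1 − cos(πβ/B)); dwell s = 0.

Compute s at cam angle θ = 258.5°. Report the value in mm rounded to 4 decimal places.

seg 1 [0°–86.8°] dwell: s stays 0.0000
seg 2 [86.8°–179.3°] uniform, h=30: full span → s += 30 → s = 30.0000
seg 3 [179.3°–226.8°] dwell: s stays 30.0000
seg 4 [226.8°–360°] uniform, h=11: θ=258.5° here. β=31.7, B=133.2. 11·31.7/133.2 = 2.6179 → s = 32.6179

32.6179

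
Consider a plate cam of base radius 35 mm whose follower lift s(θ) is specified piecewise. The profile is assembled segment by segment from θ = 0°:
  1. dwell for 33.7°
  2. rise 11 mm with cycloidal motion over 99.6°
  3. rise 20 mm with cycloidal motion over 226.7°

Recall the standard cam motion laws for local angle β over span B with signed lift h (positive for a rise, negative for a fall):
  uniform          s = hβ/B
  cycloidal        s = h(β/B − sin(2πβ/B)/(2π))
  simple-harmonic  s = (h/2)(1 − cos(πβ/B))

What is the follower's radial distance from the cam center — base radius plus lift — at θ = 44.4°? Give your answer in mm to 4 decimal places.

seg 1 [0°–33.7°] dwell: s stays 0.0000
seg 2 [33.7°–133.3°] cycloidal, h=11: θ=44.4° here. β=10.7, B=99.6. 11·(0.1074 − sin(2π·0.1074)/(2π)) = 0.0877 → s = 0.0877
radial distance = base radius + s = 35 + 0.0877 = 35.0877

35.0877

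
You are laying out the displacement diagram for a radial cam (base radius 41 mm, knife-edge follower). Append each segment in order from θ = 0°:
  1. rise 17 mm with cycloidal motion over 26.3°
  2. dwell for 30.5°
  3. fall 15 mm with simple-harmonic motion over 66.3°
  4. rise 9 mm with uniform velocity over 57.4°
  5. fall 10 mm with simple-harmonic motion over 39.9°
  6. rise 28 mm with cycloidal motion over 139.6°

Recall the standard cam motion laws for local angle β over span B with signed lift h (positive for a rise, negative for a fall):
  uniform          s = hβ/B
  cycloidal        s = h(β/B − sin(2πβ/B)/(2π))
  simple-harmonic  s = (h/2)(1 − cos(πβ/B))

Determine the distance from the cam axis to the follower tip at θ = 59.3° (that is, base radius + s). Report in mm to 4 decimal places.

seg 1 [0°–26.3°] cycloidal, h=17: full span → s += 17 → s = 17.0000
seg 2 [26.3°–56.8°] dwell: s stays 17.0000
seg 3 [56.8°–123.1°] simple-harmonic, h=-15: θ=59.3° here. β=2.5, B=66.3. -15/2·(1 − cos(π·0.0377)) = -0.0526 → s = 16.9474
radial distance = base radius + s = 41 + 16.9474 = 57.9474

57.9474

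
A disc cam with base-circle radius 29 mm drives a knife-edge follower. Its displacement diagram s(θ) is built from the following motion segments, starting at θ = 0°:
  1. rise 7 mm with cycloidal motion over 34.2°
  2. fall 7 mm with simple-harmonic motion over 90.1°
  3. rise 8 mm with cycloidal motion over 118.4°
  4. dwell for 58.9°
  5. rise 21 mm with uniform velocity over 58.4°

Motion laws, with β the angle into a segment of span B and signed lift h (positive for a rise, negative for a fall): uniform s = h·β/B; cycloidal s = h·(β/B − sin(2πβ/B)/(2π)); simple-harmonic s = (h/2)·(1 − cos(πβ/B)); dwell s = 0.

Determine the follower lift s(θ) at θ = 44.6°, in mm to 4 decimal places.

seg 1 [0°–34.2°] cycloidal, h=7: full span → s += 7 → s = 7.0000
seg 2 [34.2°–124.3°] simple-harmonic, h=-7: θ=44.6° here. β=10.4, B=90.1. -7/2·(1 − cos(π·0.1154)) = -0.2276 → s = 6.7724

6.7724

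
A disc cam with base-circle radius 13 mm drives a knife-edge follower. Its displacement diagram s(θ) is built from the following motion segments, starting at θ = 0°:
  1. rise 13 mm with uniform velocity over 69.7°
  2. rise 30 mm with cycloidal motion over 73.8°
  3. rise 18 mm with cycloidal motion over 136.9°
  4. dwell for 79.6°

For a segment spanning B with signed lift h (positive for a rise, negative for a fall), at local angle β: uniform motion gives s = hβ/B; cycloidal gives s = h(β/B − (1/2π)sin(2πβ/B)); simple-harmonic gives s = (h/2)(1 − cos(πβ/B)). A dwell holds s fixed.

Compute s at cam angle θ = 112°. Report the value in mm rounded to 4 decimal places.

seg 1 [0°–69.7°] uniform, h=13: full span → s += 13 → s = 13.0000
seg 2 [69.7°–143.5°] cycloidal, h=30: θ=112° here. β=42.3, B=73.8. 30·(0.5732 − sin(2π·0.5732)/(2π)) = 19.3137 → s = 32.3137

32.3137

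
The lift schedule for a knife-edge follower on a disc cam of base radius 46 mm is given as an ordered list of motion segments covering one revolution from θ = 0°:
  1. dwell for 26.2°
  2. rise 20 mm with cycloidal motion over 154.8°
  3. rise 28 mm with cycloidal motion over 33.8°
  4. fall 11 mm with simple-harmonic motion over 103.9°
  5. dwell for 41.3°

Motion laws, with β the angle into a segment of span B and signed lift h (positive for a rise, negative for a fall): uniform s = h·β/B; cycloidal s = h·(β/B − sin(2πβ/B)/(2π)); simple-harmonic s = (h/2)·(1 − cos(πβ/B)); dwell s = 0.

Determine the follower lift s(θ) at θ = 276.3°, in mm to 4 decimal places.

seg 1 [0°–26.2°] dwell: s stays 0.0000
seg 2 [26.2°–181°] cycloidal, h=20: full span → s += 20 → s = 20.0000
seg 3 [181°–214.8°] cycloidal, h=28: full span → s += 28 → s = 48.0000
seg 4 [214.8°–318.7°] simple-harmonic, h=-11: θ=276.3° here. β=61.5, B=103.9. -11/2·(1 − cos(π·0.5919)) = -7.0662 → s = 40.9338

40.9338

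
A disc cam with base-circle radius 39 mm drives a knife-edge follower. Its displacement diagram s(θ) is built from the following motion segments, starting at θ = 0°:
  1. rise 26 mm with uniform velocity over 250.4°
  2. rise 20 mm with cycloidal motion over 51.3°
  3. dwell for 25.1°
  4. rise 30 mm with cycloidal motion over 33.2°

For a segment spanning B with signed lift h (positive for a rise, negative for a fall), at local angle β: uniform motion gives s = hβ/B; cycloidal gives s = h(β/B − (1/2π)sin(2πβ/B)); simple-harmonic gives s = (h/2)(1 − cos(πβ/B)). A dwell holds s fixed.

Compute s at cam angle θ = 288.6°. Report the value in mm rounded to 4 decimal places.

seg 1 [0°–250.4°] uniform, h=26: full span → s += 26 → s = 26.0000
seg 2 [250.4°–301.7°] cycloidal, h=20: θ=288.6° here. β=38.2, B=51.3. 20·(0.7446 − sin(2π·0.7446)/(2π)) = 18.0741 → s = 44.0741

44.0741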